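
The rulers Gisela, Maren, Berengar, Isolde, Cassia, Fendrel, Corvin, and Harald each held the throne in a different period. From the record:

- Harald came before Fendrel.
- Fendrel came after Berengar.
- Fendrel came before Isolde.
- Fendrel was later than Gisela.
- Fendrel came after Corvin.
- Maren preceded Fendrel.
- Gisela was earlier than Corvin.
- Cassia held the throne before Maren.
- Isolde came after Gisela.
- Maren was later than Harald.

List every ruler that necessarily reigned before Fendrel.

Directly stated before Fendrel: Berengar, Corvin, Gisela, Harald, and Maren.
Cassia reaches Fendrel via Cassia → Maren → Fendrel.
No chain forces Isolde ahead of Fendrel.

Berengar, Cassia, Corvin, Gisela, Harald, Maren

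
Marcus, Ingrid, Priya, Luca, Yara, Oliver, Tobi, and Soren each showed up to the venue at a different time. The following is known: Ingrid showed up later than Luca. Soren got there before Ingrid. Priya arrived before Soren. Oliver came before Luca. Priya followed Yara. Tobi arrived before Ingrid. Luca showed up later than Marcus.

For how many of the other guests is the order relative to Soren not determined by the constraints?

Forced before Soren: Priya and Yara; forced after Soren: Ingrid.
That leaves Luca, Marcus, Oliver, and Tobi with no forced order relative to Soren — 4.

4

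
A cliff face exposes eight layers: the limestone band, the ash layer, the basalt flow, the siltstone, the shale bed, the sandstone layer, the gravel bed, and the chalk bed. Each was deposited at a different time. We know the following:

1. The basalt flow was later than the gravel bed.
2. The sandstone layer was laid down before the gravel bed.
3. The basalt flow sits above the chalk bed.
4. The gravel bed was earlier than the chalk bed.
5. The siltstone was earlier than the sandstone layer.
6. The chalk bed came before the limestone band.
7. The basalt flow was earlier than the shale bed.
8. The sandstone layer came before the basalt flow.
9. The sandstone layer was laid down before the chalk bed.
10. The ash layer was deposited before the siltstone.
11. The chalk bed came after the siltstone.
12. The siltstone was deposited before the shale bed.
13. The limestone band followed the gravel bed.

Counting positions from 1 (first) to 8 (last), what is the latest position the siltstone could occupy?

The siltstone must come before the basalt flow, the chalk bed, the gravel bed, the limestone band, the sandstone layer, and the shale bed — 6 layers forced after it.
Everything else can be placed before the siltstone in some valid order, so the siltstone can sit as late as position 8 − 6 = 2.

2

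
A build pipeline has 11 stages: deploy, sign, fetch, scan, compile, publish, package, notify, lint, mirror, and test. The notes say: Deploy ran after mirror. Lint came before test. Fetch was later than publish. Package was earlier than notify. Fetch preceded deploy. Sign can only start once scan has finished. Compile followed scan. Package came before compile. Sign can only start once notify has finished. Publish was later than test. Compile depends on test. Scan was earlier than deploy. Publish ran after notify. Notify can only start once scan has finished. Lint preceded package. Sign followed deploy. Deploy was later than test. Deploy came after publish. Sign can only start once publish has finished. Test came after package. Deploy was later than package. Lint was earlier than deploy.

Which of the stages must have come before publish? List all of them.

lint, notify, package, scan, test

Directly stated before publish: notify and test.
Lint reaches publish via lint → test → publish.
Package reaches publish via package → notify → publish.
Scan reaches publish via scan → notify → publish.
No chain forces sign (or any of the others) ahead of publish.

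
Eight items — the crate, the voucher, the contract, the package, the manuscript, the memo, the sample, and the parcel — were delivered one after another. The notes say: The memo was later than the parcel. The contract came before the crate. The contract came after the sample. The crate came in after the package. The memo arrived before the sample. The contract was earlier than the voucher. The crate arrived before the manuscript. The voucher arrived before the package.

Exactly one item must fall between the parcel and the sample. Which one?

Tracing the constraints gives the parcel → the memo → the sample, so the memo sits after the parcel and before the sample.
No other item is forced both after the parcel and before the sample.

the memo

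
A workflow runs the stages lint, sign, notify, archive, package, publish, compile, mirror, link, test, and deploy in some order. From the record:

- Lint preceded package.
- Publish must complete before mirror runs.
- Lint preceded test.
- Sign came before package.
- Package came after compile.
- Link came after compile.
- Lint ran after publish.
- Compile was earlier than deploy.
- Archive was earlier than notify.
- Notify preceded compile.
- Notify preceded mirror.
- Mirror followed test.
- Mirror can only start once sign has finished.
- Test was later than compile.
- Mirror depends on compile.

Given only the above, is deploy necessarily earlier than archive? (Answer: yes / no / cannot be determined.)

no

Tracing the constraints gives archive → notify → compile → deploy, so archive must come before deploy.
That means deploy cannot be before archive.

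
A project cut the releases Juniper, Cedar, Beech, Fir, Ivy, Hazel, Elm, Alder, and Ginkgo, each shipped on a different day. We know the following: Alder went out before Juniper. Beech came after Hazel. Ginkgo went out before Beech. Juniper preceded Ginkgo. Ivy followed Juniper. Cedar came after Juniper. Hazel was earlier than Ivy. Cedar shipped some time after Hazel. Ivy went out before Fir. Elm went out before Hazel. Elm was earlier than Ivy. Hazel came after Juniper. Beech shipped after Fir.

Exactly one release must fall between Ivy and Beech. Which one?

Fir

Tracing the constraints gives Ivy → Fir → Beech, so Fir sits after Ivy and before Beech.
No other release is forced both after Ivy and before Beech.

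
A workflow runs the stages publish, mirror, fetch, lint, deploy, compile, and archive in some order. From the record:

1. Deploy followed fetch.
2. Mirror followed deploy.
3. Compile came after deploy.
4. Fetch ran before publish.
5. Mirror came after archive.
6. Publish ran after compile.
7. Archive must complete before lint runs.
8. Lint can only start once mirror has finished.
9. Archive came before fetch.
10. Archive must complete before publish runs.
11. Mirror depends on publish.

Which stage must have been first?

Archive has a chain of constraints placing it before every other stage, so archive must be first.

archive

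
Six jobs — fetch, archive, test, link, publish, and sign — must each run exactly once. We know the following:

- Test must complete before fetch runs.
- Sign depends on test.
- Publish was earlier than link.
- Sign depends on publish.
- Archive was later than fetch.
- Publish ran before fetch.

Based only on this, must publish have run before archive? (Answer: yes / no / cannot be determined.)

yes

Chain the constraints: publish → fetch → archive. Each link is directly stated, so publish comes before archive.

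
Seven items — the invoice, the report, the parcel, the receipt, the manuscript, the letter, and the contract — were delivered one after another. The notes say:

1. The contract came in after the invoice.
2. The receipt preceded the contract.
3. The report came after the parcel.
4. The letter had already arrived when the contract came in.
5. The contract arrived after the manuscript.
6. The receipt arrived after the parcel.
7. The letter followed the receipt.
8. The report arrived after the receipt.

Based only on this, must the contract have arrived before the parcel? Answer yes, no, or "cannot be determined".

no

Tracing the constraints gives the parcel → the receipt → the contract, so the parcel must come before the contract.
That means the contract cannot be before the parcel.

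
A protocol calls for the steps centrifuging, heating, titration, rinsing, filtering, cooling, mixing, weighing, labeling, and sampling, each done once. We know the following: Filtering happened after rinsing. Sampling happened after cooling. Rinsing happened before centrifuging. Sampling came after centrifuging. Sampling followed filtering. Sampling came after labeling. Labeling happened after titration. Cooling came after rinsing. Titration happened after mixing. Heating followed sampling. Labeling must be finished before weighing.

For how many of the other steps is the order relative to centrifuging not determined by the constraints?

6

Forced before centrifuging: rinsing; forced after centrifuging: heating and sampling.
That leaves cooling, filtering, labeling, mixing, titration, and weighing with no forced order relative to centrifuging — 6.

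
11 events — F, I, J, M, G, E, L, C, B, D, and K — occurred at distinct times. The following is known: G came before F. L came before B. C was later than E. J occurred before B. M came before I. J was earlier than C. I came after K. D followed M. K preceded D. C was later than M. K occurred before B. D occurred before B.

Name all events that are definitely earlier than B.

D, J, K, L, M

Directly stated before B: D, J, K, and L.
M reaches B via M → D → B.
No chain forces I (or any of the others) ahead of B.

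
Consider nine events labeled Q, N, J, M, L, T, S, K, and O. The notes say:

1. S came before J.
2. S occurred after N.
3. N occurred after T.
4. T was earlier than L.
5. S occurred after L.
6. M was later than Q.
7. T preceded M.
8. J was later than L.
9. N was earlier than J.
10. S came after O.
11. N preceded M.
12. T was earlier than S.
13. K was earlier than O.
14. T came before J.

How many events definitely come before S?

5

Directly stated before S: L, N, O, and T.
K reaches S via K → O → S.
No chain forces Q (or any of the others) ahead of S.
That's K, L, N, O, and T — 5 in all.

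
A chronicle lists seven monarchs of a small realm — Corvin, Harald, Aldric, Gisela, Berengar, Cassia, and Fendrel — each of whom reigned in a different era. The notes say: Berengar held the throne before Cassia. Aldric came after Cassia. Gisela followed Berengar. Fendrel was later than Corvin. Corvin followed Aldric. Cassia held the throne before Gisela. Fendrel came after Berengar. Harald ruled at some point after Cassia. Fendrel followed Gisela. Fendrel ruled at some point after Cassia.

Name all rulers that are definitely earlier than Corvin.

Aldric, Berengar, Cassia

Directly stated before Corvin: Aldric.
Berengar reaches Corvin via Berengar → Cassia → Aldric → Corvin.
Cassia reaches Corvin via Cassia → Aldric → Corvin.
No chain forces Gisela (or any of the others) ahead of Corvin.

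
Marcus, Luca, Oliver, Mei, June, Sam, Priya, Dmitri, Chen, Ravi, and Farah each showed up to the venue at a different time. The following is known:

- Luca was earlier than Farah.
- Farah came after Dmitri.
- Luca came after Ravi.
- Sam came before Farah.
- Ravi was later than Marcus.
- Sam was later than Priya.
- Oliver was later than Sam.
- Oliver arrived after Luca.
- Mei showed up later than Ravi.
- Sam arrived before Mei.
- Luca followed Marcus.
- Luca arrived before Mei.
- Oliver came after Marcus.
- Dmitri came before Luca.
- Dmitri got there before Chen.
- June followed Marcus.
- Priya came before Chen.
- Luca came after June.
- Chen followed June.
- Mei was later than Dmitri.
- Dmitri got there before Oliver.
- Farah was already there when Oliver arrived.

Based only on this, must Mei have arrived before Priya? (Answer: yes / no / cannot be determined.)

Tracing the constraints gives Priya → Sam → Mei, so Priya must come before Mei.
That means Mei cannot be before Priya.

no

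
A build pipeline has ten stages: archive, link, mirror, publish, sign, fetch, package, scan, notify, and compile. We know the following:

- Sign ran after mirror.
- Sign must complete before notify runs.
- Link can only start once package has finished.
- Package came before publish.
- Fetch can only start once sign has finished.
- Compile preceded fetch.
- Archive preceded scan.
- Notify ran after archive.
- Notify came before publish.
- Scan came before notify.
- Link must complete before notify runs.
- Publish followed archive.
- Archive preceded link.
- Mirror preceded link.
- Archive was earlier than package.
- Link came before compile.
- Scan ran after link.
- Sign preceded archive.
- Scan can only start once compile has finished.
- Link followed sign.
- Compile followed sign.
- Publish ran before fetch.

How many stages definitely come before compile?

5

Directly stated before compile: link and sign.
Archive reaches compile via archive → link → compile.
Mirror reaches compile via mirror → sign → compile.
Package reaches compile via package → link → compile.
No chain forces notify (or any of the others) ahead of compile.
That's archive, link, mirror, package, and sign — 5 in all.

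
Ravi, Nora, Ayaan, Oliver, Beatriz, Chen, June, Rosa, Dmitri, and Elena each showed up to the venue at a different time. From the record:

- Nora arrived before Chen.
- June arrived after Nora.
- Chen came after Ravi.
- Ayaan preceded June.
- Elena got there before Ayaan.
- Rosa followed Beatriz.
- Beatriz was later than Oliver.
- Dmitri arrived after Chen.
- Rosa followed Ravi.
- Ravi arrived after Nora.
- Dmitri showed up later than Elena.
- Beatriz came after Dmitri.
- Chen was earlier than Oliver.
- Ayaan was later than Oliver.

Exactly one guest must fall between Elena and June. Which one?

Tracing the constraints gives Elena → Ayaan → June, so Ayaan sits after Elena and before June.
No other guest is forced both after Elena and before June.

Ayaan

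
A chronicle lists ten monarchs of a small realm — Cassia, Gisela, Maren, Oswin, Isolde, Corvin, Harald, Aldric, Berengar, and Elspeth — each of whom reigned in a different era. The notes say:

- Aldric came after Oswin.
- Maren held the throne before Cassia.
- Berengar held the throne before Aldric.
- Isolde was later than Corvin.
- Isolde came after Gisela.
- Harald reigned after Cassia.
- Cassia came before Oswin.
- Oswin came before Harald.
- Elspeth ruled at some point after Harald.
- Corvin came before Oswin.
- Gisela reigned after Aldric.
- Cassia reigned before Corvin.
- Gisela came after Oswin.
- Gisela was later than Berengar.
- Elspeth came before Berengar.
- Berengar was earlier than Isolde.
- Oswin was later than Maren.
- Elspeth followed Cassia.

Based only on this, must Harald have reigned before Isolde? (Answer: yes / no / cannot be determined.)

Chain the constraints: Harald → Elspeth → Berengar → Isolde. Each link is directly stated, so Harald comes before Isolde.

yes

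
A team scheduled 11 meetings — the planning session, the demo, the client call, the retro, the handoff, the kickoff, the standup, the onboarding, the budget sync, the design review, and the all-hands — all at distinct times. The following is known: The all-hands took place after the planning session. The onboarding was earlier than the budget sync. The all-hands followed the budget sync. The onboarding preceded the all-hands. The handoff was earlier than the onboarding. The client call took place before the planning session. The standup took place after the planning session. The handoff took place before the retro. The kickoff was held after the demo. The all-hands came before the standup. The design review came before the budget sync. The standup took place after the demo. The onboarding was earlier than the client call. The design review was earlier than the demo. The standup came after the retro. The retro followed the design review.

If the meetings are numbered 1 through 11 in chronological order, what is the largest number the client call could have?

8

The client call must come before the all-hands, the planning session, and the standup — 3 meetings forced after it.
Everything else can be placed before the client call in some valid order, so the client call can sit as late as position 11 − 3 = 8.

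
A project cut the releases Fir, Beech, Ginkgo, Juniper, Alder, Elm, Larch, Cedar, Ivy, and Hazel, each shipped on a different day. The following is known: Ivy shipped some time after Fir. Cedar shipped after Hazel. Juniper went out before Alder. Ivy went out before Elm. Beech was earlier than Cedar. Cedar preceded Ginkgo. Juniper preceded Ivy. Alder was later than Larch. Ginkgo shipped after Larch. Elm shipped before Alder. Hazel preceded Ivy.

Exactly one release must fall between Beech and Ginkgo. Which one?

Cedar

Tracing the constraints gives Beech → Cedar → Ginkgo, so Cedar sits after Beech and before Ginkgo.
No other release is forced both after Beech and before Ginkgo.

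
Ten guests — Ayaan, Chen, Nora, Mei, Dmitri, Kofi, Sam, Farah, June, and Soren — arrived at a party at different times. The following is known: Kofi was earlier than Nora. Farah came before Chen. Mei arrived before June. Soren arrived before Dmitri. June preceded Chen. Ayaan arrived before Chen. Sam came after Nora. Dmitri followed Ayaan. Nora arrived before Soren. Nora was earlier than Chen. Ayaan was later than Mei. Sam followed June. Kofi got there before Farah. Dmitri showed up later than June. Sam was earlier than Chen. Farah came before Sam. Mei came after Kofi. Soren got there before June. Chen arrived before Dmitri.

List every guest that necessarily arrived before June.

Kofi, Mei, Nora, Soren

Directly stated before June: Mei and Soren.
Kofi reaches June via Kofi → Mei → June.
Nora reaches June via Nora → Soren → June.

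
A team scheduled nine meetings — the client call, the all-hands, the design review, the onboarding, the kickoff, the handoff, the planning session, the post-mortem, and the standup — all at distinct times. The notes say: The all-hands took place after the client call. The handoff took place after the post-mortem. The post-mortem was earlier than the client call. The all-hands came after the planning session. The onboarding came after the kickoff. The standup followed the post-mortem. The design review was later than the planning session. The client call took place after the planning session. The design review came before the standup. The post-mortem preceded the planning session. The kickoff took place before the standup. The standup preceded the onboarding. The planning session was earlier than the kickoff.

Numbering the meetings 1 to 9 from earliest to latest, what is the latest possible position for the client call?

The client call must come before the all-hands — 1 meeting forced after it.
Everything else can be placed before the client call in some valid order, so the client call can sit as late as position 9 − 1 = 8.

8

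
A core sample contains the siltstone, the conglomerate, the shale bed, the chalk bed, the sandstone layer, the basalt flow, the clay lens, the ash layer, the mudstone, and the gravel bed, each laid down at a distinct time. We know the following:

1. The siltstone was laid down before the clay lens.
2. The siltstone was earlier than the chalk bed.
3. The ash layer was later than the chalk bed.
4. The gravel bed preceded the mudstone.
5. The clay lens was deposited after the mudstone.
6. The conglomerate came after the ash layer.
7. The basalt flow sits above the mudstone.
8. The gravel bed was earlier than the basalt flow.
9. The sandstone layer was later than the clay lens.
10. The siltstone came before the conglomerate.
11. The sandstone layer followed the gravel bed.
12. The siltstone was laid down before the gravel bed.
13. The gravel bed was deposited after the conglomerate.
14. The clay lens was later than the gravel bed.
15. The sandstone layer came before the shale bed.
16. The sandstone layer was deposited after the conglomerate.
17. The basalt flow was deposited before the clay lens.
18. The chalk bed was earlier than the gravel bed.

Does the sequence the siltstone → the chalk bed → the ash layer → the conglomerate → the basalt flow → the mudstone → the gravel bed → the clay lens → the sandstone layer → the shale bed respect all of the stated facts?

no

The constraints require the mudstone before the basalt flow, but in the proposed sequence the basalt flow appears ahead of the mudstone. That one violation is enough.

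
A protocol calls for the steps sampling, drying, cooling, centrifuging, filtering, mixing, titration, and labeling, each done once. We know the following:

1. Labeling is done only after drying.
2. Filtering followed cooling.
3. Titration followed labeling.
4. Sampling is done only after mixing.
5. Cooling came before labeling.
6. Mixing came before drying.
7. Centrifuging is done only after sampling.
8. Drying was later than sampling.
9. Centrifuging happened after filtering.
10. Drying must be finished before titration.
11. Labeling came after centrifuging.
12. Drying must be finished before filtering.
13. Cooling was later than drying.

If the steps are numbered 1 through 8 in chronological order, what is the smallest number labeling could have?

Centrifuging, cooling, drying, filtering, mixing, and sampling must all come before labeling — 6 forced predecessors.
Nothing else is forced ahead of labeling, so its earliest slot is position 6 + 1 = 7.

7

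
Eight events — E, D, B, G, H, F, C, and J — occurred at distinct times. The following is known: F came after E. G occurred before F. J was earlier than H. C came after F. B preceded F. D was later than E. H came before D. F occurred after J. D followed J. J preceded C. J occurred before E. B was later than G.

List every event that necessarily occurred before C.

Directly stated before C: F and J.
B reaches C via B → F → C.
E reaches C via E → F → C.
G reaches C via G → F → C.
No chain forces H (or any of the others) ahead of C.

B, E, F, G, J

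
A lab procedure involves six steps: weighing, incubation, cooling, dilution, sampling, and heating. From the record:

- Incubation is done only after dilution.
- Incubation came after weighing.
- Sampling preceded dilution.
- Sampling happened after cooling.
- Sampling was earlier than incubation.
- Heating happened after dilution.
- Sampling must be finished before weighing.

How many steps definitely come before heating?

3

Directly stated before heating: dilution.
Cooling reaches heating via cooling → sampling → dilution → heating.
Sampling reaches heating via sampling → dilution → heating.
That's cooling, dilution, and sampling — 3 in all.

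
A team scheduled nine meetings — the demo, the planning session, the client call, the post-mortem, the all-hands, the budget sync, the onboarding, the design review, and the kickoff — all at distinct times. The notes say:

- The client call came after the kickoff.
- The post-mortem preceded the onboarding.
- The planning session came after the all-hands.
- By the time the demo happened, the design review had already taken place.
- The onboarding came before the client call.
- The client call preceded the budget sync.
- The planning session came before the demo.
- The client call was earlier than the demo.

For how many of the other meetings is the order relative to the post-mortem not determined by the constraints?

Forced after the post-mortem: the budget sync, the client call, the demo, and the onboarding.
That leaves the all-hands, the design review, the kickoff, and the planning session with no forced order relative to the post-mortem — 4.

4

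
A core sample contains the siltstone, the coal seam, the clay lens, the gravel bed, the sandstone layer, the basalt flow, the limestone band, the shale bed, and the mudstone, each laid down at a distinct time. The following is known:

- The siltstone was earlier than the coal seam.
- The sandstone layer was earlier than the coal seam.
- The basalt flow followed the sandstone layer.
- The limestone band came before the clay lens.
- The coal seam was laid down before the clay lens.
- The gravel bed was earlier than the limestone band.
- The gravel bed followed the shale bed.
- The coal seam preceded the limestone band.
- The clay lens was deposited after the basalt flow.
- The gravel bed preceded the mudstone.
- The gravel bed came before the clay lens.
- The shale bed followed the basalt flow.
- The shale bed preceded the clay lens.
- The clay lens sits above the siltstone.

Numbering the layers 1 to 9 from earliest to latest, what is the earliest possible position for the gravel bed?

4

The basalt flow, the sandstone layer, and the shale bed must all come before the gravel bed — 3 forced predecessors.
Nothing else is forced ahead of the gravel bed, so its earliest slot is position 3 + 1 = 4.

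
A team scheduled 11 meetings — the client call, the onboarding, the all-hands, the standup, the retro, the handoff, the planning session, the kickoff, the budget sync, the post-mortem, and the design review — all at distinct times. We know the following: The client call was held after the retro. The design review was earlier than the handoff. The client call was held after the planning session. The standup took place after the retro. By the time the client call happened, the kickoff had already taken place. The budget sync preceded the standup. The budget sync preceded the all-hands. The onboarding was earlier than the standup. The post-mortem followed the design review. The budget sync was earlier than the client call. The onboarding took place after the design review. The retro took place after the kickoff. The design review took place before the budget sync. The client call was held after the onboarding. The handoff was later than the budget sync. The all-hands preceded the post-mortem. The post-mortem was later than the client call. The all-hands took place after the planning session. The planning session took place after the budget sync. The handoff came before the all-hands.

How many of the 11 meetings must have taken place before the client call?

6

Directly stated before the client call: the budget sync, the kickoff, the onboarding, the planning session, and the retro.
The design review reaches the client call via the design review → the onboarding → the client call.
No chain forces the all-hands (or any of the others) ahead of the client call.
That's the budget sync, the design review, the kickoff, the onboarding, the planning session, and the retro — 6 in all.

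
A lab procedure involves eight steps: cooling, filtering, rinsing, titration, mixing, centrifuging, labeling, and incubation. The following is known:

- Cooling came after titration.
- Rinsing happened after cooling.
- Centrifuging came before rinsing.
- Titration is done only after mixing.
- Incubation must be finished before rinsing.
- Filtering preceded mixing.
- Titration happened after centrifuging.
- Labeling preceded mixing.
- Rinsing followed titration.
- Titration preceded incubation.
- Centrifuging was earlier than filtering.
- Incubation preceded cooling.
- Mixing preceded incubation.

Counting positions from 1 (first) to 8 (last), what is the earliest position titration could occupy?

5

Centrifuging, filtering, labeling, and mixing must all come before titration — 4 forced predecessors.
Nothing else is forced ahead of titration, so its earliest slot is position 4 + 1 = 5.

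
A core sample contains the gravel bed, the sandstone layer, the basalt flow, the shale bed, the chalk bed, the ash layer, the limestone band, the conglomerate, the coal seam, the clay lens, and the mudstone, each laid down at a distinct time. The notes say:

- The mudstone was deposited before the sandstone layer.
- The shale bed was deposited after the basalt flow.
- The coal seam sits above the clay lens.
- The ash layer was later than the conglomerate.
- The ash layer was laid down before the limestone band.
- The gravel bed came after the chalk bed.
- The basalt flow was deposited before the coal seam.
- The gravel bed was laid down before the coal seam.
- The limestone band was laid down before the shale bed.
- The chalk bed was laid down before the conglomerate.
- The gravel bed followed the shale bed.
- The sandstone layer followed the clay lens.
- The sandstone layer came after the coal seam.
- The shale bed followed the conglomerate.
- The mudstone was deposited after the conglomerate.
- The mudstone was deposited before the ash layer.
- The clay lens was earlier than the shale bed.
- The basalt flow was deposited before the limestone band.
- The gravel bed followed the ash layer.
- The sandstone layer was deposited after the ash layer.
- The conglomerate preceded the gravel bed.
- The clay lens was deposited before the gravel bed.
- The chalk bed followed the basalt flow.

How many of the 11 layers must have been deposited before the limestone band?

Directly stated before the limestone band: the ash layer and the basalt flow.
The chalk bed reaches the limestone band via the chalk bed → the conglomerate → the ash layer → the limestone band.
The conglomerate reaches the limestone band via the conglomerate → the ash layer → the limestone band.
The mudstone reaches the limestone band via the mudstone → the ash layer → the limestone band.
No chain forces the coal seam (or any of the others) ahead of the limestone band.
That's the ash layer, the basalt flow, the chalk bed, the conglomerate, and the mudstone — 5 in all.

5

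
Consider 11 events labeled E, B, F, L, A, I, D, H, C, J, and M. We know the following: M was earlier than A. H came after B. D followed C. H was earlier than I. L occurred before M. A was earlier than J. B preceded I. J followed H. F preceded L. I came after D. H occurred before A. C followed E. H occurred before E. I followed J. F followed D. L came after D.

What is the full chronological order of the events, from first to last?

The constraints fix every adjacent pair, so only one ordering works:
B → H → E → C → D → F → L → M → A → J → I.

B, H, E, C, D, F, L, M, A, J, I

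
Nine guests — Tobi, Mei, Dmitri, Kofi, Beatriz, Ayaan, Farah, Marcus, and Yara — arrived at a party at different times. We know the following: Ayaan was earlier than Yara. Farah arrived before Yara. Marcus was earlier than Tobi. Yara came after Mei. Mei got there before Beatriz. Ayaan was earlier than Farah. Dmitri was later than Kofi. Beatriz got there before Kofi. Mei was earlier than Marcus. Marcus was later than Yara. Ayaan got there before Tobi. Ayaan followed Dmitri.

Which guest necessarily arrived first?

Mei

Mei has a chain of constraints placing them before every other guest, so Mei must be first.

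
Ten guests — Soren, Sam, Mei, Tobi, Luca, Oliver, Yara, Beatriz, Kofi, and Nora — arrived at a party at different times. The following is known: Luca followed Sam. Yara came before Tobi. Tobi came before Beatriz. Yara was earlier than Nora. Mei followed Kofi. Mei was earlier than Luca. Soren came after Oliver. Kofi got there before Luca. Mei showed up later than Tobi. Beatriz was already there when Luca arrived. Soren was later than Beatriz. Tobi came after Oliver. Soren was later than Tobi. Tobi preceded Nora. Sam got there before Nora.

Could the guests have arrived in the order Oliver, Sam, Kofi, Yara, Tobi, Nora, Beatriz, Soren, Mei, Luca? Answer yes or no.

Check each stated constraint against the proposed order — e.g. Oliver is ahead of Soren; Sam is ahead of Luca. Every pair is in the required order; nothing is violated.

yes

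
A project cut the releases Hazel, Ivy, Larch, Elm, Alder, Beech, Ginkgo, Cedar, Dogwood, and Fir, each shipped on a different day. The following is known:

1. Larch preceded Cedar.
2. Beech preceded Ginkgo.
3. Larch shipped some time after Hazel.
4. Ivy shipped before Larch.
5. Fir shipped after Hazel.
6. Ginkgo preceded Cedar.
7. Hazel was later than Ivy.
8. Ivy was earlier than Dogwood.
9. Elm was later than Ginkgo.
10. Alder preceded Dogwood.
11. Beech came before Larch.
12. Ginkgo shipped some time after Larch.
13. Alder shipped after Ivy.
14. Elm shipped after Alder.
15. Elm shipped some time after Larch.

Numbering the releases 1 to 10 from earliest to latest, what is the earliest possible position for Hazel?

2

Ivy must come before Hazel — 1 forced predecessor.
Nothing else is forced ahead of Hazel, so its earliest slot is position 1 + 1 = 2.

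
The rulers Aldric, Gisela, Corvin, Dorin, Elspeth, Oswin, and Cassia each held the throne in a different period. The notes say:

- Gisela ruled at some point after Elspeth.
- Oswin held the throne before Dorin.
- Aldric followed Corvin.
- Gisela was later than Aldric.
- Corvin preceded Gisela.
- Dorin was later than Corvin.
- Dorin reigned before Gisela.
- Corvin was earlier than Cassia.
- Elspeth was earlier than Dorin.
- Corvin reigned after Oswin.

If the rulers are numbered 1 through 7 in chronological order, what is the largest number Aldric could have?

Aldric must come before Gisela — 1 ruler forced after them.
Everything else can be placed before Aldric in some valid order, so Aldric can sit as late as position 7 − 1 = 6.

6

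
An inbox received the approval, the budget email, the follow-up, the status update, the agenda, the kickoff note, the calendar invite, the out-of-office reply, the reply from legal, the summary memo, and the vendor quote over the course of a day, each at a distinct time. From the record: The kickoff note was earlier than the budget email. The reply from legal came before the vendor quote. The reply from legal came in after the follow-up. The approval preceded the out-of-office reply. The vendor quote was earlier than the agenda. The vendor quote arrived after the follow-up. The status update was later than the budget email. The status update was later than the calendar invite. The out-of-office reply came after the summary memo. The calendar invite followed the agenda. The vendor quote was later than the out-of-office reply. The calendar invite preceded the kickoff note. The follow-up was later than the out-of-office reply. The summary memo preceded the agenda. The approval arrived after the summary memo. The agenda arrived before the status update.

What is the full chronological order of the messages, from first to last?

the summary memo, the approval, the out-of-office reply, the follow-up, the reply from legal, the vendor quote, the agenda, the calendar invite, the kickoff note, the budget email, the status update

The constraints fix every adjacent pair, so only one ordering works:
the summary memo → the approval → the out-of-office reply → the follow-up → the reply from legal → the vendor quote → the agenda → the calendar invite → the kickoff note → the budget email → the status update.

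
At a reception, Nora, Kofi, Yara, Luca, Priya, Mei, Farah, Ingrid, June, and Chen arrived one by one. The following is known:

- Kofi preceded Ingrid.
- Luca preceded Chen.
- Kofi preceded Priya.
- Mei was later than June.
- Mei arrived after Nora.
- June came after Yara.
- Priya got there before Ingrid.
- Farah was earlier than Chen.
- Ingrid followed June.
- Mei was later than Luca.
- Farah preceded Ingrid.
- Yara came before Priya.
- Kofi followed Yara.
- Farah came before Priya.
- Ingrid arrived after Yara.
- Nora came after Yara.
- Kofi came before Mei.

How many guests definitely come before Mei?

5

Directly stated before Mei: June, Kofi, Luca, and Nora.
Yara reaches Mei via Yara → Nora → Mei.
No chain forces Ingrid (or any of the others) ahead of Mei.
That's June, Kofi, Luca, Nora, and Yara — 5 in all.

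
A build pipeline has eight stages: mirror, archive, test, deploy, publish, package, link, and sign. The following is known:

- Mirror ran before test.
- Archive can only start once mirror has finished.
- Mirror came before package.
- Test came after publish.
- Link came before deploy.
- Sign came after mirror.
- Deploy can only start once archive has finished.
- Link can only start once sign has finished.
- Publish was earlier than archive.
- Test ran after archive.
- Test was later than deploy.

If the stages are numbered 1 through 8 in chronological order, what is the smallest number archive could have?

3

Mirror and publish must both come before archive — 2 forced predecessors.
Nothing else is forced ahead of archive, so its earliest slot is position 2 + 1 = 3.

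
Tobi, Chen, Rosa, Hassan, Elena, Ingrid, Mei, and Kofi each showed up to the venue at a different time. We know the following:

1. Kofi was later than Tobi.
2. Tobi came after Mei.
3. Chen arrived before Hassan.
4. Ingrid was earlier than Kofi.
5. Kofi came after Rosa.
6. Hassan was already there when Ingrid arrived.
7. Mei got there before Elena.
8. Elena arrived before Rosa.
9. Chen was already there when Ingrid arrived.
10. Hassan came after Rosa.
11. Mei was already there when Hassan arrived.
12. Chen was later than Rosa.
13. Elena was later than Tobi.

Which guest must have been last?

Kofi

Every other guest has a chain of constraints placing them before Kofi, so Kofi is last.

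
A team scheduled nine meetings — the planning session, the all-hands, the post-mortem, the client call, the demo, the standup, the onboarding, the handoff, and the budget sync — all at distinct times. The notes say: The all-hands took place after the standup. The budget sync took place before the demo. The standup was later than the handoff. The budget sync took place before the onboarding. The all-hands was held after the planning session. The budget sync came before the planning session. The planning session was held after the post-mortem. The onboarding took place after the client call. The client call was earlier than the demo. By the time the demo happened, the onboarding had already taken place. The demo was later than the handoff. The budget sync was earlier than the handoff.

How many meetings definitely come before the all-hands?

Directly stated before the all-hands: the planning session and the standup.
The budget sync reaches the all-hands via the budget sync → the planning session → the all-hands.
The handoff reaches the all-hands via the handoff → the standup → the all-hands.
The post-mortem reaches the all-hands via the post-mortem → the planning session → the all-hands.
No chain forces the client call (or any of the others) ahead of the all-hands.
That's the budget sync, the handoff, the planning session, the post-mortem, and the standup — 5 in all.

5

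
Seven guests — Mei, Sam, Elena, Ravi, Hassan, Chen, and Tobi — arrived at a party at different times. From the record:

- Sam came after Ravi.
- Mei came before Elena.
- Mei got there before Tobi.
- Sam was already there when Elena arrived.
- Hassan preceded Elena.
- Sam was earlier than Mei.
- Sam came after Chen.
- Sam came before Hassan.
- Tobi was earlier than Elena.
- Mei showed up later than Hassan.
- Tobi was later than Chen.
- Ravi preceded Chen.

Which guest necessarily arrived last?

Every other guest has a chain of constraints placing them before Elena, so Elena is last.

Elena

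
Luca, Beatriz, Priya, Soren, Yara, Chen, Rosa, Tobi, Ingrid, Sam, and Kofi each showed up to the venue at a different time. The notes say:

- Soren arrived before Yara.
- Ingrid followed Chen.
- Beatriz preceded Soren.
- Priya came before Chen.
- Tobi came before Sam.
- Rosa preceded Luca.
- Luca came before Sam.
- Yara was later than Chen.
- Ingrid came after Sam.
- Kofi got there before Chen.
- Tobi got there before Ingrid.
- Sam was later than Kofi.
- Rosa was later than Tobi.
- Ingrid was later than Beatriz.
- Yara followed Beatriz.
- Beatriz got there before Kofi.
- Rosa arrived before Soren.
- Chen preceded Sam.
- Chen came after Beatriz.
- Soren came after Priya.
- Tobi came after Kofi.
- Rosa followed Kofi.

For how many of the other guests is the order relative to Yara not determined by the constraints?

3

Forced before Yara: Beatriz, Chen, Kofi, Priya, Rosa, Soren, and Tobi.
That leaves Ingrid, Luca, and Sam with no forced order relative to Yara — 3.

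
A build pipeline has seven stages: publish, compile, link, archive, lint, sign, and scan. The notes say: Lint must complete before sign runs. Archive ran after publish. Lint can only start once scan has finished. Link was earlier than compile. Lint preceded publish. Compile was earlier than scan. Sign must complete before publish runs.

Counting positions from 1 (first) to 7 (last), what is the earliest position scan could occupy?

Compile and link must both come before scan — 2 forced predecessors.
Nothing else is forced ahead of scan, so its earliest slot is position 2 + 1 = 3.

3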